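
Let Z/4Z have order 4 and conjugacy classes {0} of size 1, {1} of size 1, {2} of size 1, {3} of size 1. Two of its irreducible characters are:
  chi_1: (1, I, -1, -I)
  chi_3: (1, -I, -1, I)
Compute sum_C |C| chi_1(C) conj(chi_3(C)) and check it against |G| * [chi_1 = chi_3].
Sum = 0; so <chi_1, chi_3> = 0 (distinct irreducibles are orthogonal).

Derivation: Compute term by term over conjugacy classes (|C| * chi_1(C) * conj(chi_3(C))):
  1*(1)*conj(1) + 1*(I)*conj(-I) + 1*(-1)*conj(-1) + 1*(-I)*conj(I)
  = (1) + (-1) + (1) + (-1)
  = 0.
(Exp terms are combined using exp(i*s)*conj(exp(i*t)) = exp(i*(s-t)), and sums of them are collapsed using the identity that for every m > 1 the m distinct m-th roots of unity sum to 0, e.g. 1 + exp(2*I*pi/3) + exp(-2*I*pi/3) = 0.)
Dividing by |G| = 4 gives 0/4 = 0, matching the row-orthogonality relation <chi_1, chi_3> = [chi_1 = chi_3].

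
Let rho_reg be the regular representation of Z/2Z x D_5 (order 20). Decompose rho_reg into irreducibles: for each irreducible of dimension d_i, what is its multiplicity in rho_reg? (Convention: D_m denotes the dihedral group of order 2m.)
Each irreducible V_i of dimension d_i appears with multiplicity d_i, i.e. rho_reg = (direct sum over all irreducibles V_i) d_i V_i. The irreducible dimensions for Z/2Z x D_5 are 1, 1, 1, 1, 2, 2, 2, 2: 4 irreducibles of dimension 1, each with multiplicity 1; 4 irreducibles of dimension 2, each with multiplicity 2. Total dimension 4*1*1 + 4*2*2 = 20 = |G|.

Solution. General theorem: in the regular representation of a finite group G, each irreducible appears with multiplicity equal to its dimension. Check: dim(rho_reg) = sum d_i^2 = 1 + 1 + 1 + 1 + 4 + 4 + 4 + 4 = 20 = |G|.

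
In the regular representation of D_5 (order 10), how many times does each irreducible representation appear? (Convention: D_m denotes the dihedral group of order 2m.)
Each irreducible V_i of dimension d_i appears with multiplicity d_i, i.e. rho_reg = (direct sum over all irreducibles V_i) d_i V_i. The irreducible dimensions for D_5 are 1, 1, 2, 2: 2 irreducibles of dimension 1, each with multiplicity 1; 2 irreducibles of dimension 2, each with multiplicity 2. Total dimension 2*1*1 + 2*2*2 = 10 = |G|.

Derivation: General theorem: in the regular representation of a finite group G, each irreducible appears with multiplicity equal to its dimension. Check: dim(rho_reg) = sum d_i^2 = 1 + 1 + 4 + 4 = 10 = |G|.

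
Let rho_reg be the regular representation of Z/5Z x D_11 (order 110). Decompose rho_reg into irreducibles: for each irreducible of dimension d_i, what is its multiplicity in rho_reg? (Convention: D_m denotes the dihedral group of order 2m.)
Each irreducible V_i of dimension d_i appears with multiplicity d_i, i.e. rho_reg = (direct sum over all irreducibles V_i) d_i V_i. The irreducible dimensions for Z/5Z x D_11 are 1, 1, 1, 1, 1, 1, 1, 1, 1, 1, 2, 2, 2, 2, 2, 2, 2, 2, 2, 2, 2, 2, 2, 2, 2, 2, 2, 2, 2, 2, 2, 2, 2, 2, 2: 10 irreducibles of dimension 1, each with multiplicity 1; 25 irreducibles of dimension 2, each with multiplicity 2. Total dimension 10*1*1 + 25*2*2 = 110 = |G|.

Details: General theorem: in the regular representation of a finite group G, each irreducible appears with multiplicity equal to its dimension. Check: dim(rho_reg) = sum d_i^2 = 1 + 1 + 1 + 1 + 1 + 1 + 1 + 1 + 1 + 1 + 4 + 4 + 4 + 4 + 4 + 4 + 4 + 4 + 4 + 4 + 4 + 4 + 4 + 4 + 4 + 4 + 4 + 4 + 4 + 4 + 4 + 4 + 4 + 4 + 4 = 110 = |G|.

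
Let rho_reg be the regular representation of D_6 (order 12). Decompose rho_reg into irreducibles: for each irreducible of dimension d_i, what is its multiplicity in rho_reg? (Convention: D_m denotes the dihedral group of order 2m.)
Each irreducible V_i of dimension d_i appears with multiplicity d_i, i.e. rho_reg = (direct sum over all irreducibles V_i) d_i V_i. The irreducible dimensions for D_6 are 1, 1, 1, 1, 2, 2: 4 irreducibles of dimension 1, each with multiplicity 1; 2 irreducibles of dimension 2, each with multiplicity 2. Total dimension 4*1*1 + 2*2*2 = 12 = |G|.

Solution. General theorem: in the regular representation of a finite group G, each irreducible appears with multiplicity equal to its dimension. Check: dim(rho_reg) = sum d_i^2 = 1 + 1 + 1 + 1 + 4 + 4 = 12 = |G|.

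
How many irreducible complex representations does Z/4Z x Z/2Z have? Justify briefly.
8

Explanation: The number of irreducible complex representations of a finite group equals its number of conjugacy classes. Z/4Z x Z/2Z is abelian of order 8, so every element is its own conjugacy class: 8 classes, so Z/4Z x Z/2Z (order 8) has exactly 8 irreducible complex representations.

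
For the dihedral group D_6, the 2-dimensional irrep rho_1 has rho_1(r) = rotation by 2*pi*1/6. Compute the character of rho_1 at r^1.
chi_{rho_1}(r^1) = 2*cos(2*pi*1*1/6) = 1

Argument: rho_1(r^1) is rotation by angle 2*pi*1*1/6, whose trace is 2*cos(2*pi*1*1/6) = 1.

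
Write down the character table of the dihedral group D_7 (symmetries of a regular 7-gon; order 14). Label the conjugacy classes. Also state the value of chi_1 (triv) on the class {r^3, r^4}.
Conjugacy classes: {e} of size 1, {r^1, r^6} of size 2, {r^2, r^5} of size 2, {r^3, r^4} of size 2, {s, sr, ..., sr^6} of size 7.
Character table:
  irrep \ class              {e} (size 1)  {r^1, r^6} (size 2)  {r^2, r^5} (size 2)  {r^3, r^4} (size 2)  {s, sr, ..., sr^6} (size 7)
  chi_1 (triv)               1             1                    1                    1                    1                          
  chi_2 (sign: r->1, s->-1)  1             1                    1                    1                    -1                         
  chi_3 (2d, j=1)            2             2*cos(2*pi/7)        -2*cos(3*pi/7)       -2*cos(pi/7)         0                          
  chi_4 (2d, j=2)            2             -2*cos(3*pi/7)       -2*cos(pi/7)         2*cos(2*pi/7)        0                          
  chi_5 (2d, j=3)            2             -2*cos(pi/7)         2*cos(2*pi/7)        -2*cos(3*pi/7)       0                          

Spot check: chi_1 (triv) on {r^3, r^4} = 1.

Argument: D_7 has order 2*7 = 14 with 5 conjugacy classes, hence 5 irreducibles. Sum of squared dims 1 + 1 + 4 + 4 + 4 = 14 = |G|. Linear characters come from the abelianisation; the 2-dimensional irreps have character r^k -> 2*cos(2*pi*j*k/7), reflections -> 0.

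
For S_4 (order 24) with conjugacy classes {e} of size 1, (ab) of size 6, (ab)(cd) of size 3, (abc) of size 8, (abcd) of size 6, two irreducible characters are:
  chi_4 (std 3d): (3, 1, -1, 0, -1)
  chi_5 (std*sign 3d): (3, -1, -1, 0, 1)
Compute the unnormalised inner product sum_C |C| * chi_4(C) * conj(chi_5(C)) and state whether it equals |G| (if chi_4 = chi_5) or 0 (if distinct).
Sum = 0; so <chi_4, chi_5> = 0 (distinct irreducibles are orthogonal).

Argument: Compute term by term over conjugacy classes (|C| * chi_4(C) * conj(chi_5(C))):
  1*(3)*conj(3) + 6*(1)*conj(-1) + 3*(-1)*conj(-1) + 8*(0)*conj(0) + 6*(-1)*conj(1)
  = (9) + (-6) + (3) + (0) + (-6)
  = 0.
Dividing by |G| = 24 gives 0/24 = 0, matching the row-orthogonality relation <chi_4, chi_5> = [chi_4 = chi_5].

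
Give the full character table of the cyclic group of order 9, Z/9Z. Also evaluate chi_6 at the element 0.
Character table of Z/9Z (irreps indexed chi_0,...,chi_8 with chi_k(m) = zeta_9^(k*m), zeta_9 = exp(2*pi*i/9)):
  irrep \ class  {0} (size 1)  {1} (size 1)    {2} (size 1)    {3} (size 1)    {4} (size 1)    {5} (size 1)    {6} (size 1)    {7} (size 1)    {8} (size 1)  
  chi_0          1             1               1               1               1               1               1               1               1             
  chi_1          1             exp(2*I*pi/9)   exp(4*I*pi/9)   exp(2*I*pi/3)   exp(8*I*pi/9)   exp(-8*I*pi/9)  exp(-2*I*pi/3)  exp(-4*I*pi/9)  exp(-2*I*pi/9)
  chi_2          1             exp(4*I*pi/9)   exp(8*I*pi/9)   exp(-2*I*pi/3)  exp(-2*I*pi/9)  exp(2*I*pi/9)   exp(2*I*pi/3)   exp(-8*I*pi/9)  exp(-4*I*pi/9)
  chi_3          1             exp(2*I*pi/3)   exp(-2*I*pi/3)  1               exp(2*I*pi/3)   exp(-2*I*pi/3)  1               exp(2*I*pi/3)   exp(-2*I*pi/3)
  chi_4          1             exp(8*I*pi/9)   exp(-2*I*pi/9)  exp(2*I*pi/3)   exp(-4*I*pi/9)  exp(4*I*pi/9)   exp(-2*I*pi/3)  exp(2*I*pi/9)   exp(-8*I*pi/9)
  chi_5          1             exp(-8*I*pi/9)  exp(2*I*pi/9)   exp(-2*I*pi/3)  exp(4*I*pi/9)   exp(-4*I*pi/9)  exp(2*I*pi/3)   exp(-2*I*pi/9)  exp(8*I*pi/9) 
  chi_6          1             exp(-2*I*pi/3)  exp(2*I*pi/3)   1               exp(-2*I*pi/3)  exp(2*I*pi/3)   1               exp(-2*I*pi/3)  exp(2*I*pi/3) 
  chi_7          1             exp(-4*I*pi/9)  exp(-8*I*pi/9)  exp(2*I*pi/3)   exp(2*I*pi/9)   exp(-2*I*pi/9)  exp(-2*I*pi/3)  exp(8*I*pi/9)   exp(4*I*pi/9) 
  chi_8          1             exp(-2*I*pi/9)  exp(-4*I*pi/9)  exp(-2*I*pi/3)  exp(-8*I*pi/9)  exp(8*I*pi/9)   exp(2*I*pi/3)   exp(4*I*pi/9)   exp(2*I*pi/9) 

Spot check: chi_6(0) = zeta_9^(6*0) = zeta_9^0 = 1.

Explanation: Z/9Z is abelian, so all 9 irreducible complex representations are 1-dimensional. They are given by chi_k(m) = zeta_9^(k*m) for k = 0,...,8. Row orthogonality: sum_m chi_k(m) conj(chi_l(m)) = 9 * [k = l].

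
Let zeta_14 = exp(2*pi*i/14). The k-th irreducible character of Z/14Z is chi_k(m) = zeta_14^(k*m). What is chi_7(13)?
chi_7(13) = zeta_14^91 = -1

chi_7(13) = zeta_14^(7*13) = zeta_14^91. Since zeta_14^14 = 1, this equals zeta_14^7 = exp(2*pi*i*7/14) = -1.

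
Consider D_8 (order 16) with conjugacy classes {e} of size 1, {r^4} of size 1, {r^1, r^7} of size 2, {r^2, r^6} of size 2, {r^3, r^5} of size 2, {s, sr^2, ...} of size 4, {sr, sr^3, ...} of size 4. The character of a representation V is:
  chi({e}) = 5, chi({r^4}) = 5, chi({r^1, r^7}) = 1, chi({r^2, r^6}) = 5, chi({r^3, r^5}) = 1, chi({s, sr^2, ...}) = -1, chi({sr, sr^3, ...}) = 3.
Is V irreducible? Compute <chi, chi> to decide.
Not irreducible (reducible): <chi, chi> = 9 > 1.

Explanation: <chi, chi> = (1/|G|) sum_C |C| * |chi(C)|^2 = (1/16)[1*|5|^2 + 1*|5|^2 + 2*|1|^2 + 2*|5|^2 + 2*|1|^2 + 4*|-1|^2 + 4*|3|^2]
  = (1/16)[(25) + (25) + (2) + (50) + (2) + (4) + (36)] = 144/16 = 9.
A character is irreducible iff <chi, chi> = 1, so this representation is reducible.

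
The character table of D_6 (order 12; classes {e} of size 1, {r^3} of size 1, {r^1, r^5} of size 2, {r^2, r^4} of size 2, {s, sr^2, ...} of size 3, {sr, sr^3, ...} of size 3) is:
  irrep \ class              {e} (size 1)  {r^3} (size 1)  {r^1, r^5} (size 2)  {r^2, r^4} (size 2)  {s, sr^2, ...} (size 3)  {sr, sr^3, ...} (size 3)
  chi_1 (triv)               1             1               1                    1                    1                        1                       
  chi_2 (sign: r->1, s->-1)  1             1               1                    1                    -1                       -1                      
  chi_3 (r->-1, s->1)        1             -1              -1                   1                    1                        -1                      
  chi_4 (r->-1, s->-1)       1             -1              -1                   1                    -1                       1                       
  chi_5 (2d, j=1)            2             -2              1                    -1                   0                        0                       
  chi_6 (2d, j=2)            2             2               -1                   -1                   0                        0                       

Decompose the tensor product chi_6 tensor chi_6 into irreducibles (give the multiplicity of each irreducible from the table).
chi_6 tensor chi_6 = chi_1 + chi_2 + chi_6 (all other irreducibles have multiplicity 0).

Argument: The character of a tensor product is the pointwise product (chi_6 * chi_6)(C) = chi_6(C) * chi_6(C):
  {e}: (2)*(2), {r^3}: (2)*(2), {r^1, r^5}: (-1)*(-1), {r^2, r^4}: (-1)*(-1), {s, sr^2, ...}: (0)*(0), {sr, sr^3, ...}: (0)*(0)
so (chi_6 * chi_6) takes values
  {e} -> 4, {r^3} -> 4, {r^1, r^5} -> 1, {r^2, r^4} -> 1, {s, sr^2, ...} -> 0, {sr, sr^3, ...} -> 0.
Now take the inner product of this character with each irreducible chi from the table, <chi_6*chi_6, chi> = (1/12) sum_C |C| (chi_6*chi_6)(C) conj(chi(C)):
  <chi_6*chi_6, chi_1> = (1/12)[1*(4)*conj(1) + 1*(4)*conj(1) + 2*(1)*conj(1) + 2*(1)*conj(1) + 3*(0)*conj(1) + 3*(0)*conj(1)]
      = (1/12)[(4) + (4) + (2) + (2) + (0) + (0)] = 12/12 = 1
  <chi_6*chi_6, chi_2> = (1/12)[1*(4)*conj(1) + 1*(4)*conj(1) + 2*(1)*conj(1) + 2*(1)*conj(1) + 3*(0)*conj(-1) + 3*(0)*conj(-1)]
      = (1/12)[(4) + (4) + (2) + (2) + (0) + (0)] = 12/12 = 1
  <chi_6*chi_6, chi_3> = (1/12)[1*(4)*conj(1) + 1*(4)*conj(-1) + 2*(1)*conj(-1) + 2*(1)*conj(1) + 3*(0)*conj(1) + 3*(0)*conj(-1)]
      = (1/12)[(4) + (-4) + (-2) + (2) + (0) + (0)] = 0/12 = 0
  <chi_6*chi_6, chi_4> = (1/12)[1*(4)*conj(1) + 1*(4)*conj(-1) + 2*(1)*conj(-1) + 2*(1)*conj(1) + 3*(0)*conj(-1) + 3*(0)*conj(1)]
      = (1/12)[(4) + (-4) + (-2) + (2) + (0) + (0)] = 0/12 = 0
  <chi_6*chi_6, chi_5> = (1/12)[1*(4)*conj(2) + 1*(4)*conj(-2) + 2*(1)*conj(1) + 2*(1)*conj(-1) + 3*(0)*conj(0) + 3*(0)*conj(0)]
      = (1/12)[(8) + (-8) + (2) + (-2) + (0) + (0)] = 0/12 = 0
  <chi_6*chi_6, chi_6> = (1/12)[1*(4)*conj(2) + 1*(4)*conj(2) + 2*(1)*conj(-1) + 2*(1)*conj(-1) + 3*(0)*conj(0) + 3*(0)*conj(0)]
      = (1/12)[(8) + (8) + (-2) + (-2) + (0) + (0)] = 12/12 = 1
Hence the multiplicities are chi_1: 1, chi_2: 1, chi_6: 1. Dimension check: dim(chi_6)*dim(chi_6) = 2*2 = 4 and sum (mult * dim) = 1*1 + 1*1 + 1*2 = 4.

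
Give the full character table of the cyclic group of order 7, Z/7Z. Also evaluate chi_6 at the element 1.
Character table of Z/7Z (irreps indexed chi_0,...,chi_6 with chi_k(m) = zeta_7^(k*m), zeta_7 = exp(2*pi*i/7)):
  irrep \ class  {0} (size 1)  {1} (size 1)    {2} (size 1)    {3} (size 1)    {4} (size 1)    {5} (size 1)    {6} (size 1)  
  chi_0          1             1               1               1               1               1               1             
  chi_1          1             exp(2*I*pi/7)   exp(4*I*pi/7)   exp(6*I*pi/7)   exp(-6*I*pi/7)  exp(-4*I*pi/7)  exp(-2*I*pi/7)
  chi_2          1             exp(4*I*pi/7)   exp(-6*I*pi/7)  exp(-2*I*pi/7)  exp(2*I*pi/7)   exp(6*I*pi/7)   exp(-4*I*pi/7)
  chi_3          1             exp(6*I*pi/7)   exp(-2*I*pi/7)  exp(4*I*pi/7)   exp(-4*I*pi/7)  exp(2*I*pi/7)   exp(-6*I*pi/7)
  chi_4          1             exp(-6*I*pi/7)  exp(2*I*pi/7)   exp(-4*I*pi/7)  exp(4*I*pi/7)   exp(-2*I*pi/7)  exp(6*I*pi/7) 
  chi_5          1             exp(-4*I*pi/7)  exp(6*I*pi/7)   exp(2*I*pi/7)   exp(-2*I*pi/7)  exp(-6*I*pi/7)  exp(4*I*pi/7) 
  chi_6          1             exp(-2*I*pi/7)  exp(-4*I*pi/7)  exp(-6*I*pi/7)  exp(6*I*pi/7)   exp(4*I*pi/7)   exp(2*I*pi/7) 

Spot check: chi_6(1) = zeta_7^(6*1) = zeta_7^6 = exp(-2*I*pi/7).

Argument: Z/7Z is abelian, so all 7 irreducible complex representations are 1-dimensional. They are given by chi_k(m) = zeta_7^(k*m) for k = 0,...,6. Row orthogonality: sum_m chi_k(m) conj(chi_l(m)) = 7 * [k = l].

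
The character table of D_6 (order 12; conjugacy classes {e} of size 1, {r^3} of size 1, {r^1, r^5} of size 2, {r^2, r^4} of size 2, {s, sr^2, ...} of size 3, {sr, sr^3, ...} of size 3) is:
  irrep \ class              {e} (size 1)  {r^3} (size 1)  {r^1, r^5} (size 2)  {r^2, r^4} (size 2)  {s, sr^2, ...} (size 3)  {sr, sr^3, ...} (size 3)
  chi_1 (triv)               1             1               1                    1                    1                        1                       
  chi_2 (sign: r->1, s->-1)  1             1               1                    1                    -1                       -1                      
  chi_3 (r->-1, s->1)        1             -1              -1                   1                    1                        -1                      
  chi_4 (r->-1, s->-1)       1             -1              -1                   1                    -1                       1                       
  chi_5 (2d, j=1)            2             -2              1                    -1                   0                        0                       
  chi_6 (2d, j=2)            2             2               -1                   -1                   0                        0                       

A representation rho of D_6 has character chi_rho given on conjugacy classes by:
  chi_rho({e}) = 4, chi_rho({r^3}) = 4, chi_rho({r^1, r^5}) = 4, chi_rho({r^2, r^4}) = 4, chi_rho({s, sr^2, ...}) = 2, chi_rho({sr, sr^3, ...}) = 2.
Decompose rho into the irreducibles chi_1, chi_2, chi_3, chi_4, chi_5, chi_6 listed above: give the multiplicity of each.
Multiplicities: chi_1: 3, chi_2: 1, chi_3: 0, chi_4: 0, chi_5: 0, chi_6: 0.

Why: Use <chi_rho, chi> = (1/|G|) sum_C |C| * chi_rho(C) * conj(chi(C)) with |G| = 12 for each irreducible chi in the table:
  <chi_rho, chi_1> = (1/12)[1*(4)*conj(1) + 1*(4)*conj(1) + 2*(4)*conj(1) + 2*(4)*conj(1) + 3*(2)*conj(1) + 3*(2)*conj(1)]
      = (1/12)[(4) + (4) + (8) + (8) + (6) + (6)] = 36/12 = 3
  <chi_rho, chi_2> = (1/12)[1*(4)*conj(1) + 1*(4)*conj(1) + 2*(4)*conj(1) + 2*(4)*conj(1) + 3*(2)*conj(-1) + 3*(2)*conj(-1)]
      = (1/12)[(4) + (4) + (8) + (8) + (-6) + (-6)] = 12/12 = 1
  <chi_rho, chi_3> = (1/12)[1*(4)*conj(1) + 1*(4)*conj(-1) + 2*(4)*conj(-1) + 2*(4)*conj(1) + 3*(2)*conj(1) + 3*(2)*conj(-1)]
      = (1/12)[(4) + (-4) + (-8) + (8) + (6) + (-6)] = 0/12 = 0
  <chi_rho, chi_4> = (1/12)[1*(4)*conj(1) + 1*(4)*conj(-1) + 2*(4)*conj(-1) + 2*(4)*conj(1) + 3*(2)*conj(-1) + 3*(2)*conj(1)]
      = (1/12)[(4) + (-4) + (-8) + (8) + (-6) + (6)] = 0/12 = 0
  <chi_rho, chi_5> = (1/12)[1*(4)*conj(2) + 1*(4)*conj(-2) + 2*(4)*conj(1) + 2*(4)*conj(-1) + 3*(2)*conj(0) + 3*(2)*conj(0)]
      = (1/12)[(8) + (-8) + (8) + (-8) + (0) + (0)] = 0/12 = 0
  <chi_rho, chi_6> = (1/12)[1*(4)*conj(2) + 1*(4)*conj(2) + 2*(4)*conj(-1) + 2*(4)*conj(-1) + 3*(2)*conj(0) + 3*(2)*conj(0)]
      = (1/12)[(8) + (8) + (-8) + (-8) + (0) + (0)] = 0/12 = 0
Dimension check: dim(rho) = sum (mult * dim) = 3*1 + 1*1 + 0*1 + 0*1 + 0*2 + 0*2 = 4 = chi_rho(e) = 4.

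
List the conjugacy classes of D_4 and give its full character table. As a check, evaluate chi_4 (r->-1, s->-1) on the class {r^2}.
Conjugacy classes: {e} of size 1, {r^2} of size 1, {r^1, r^3} of size 2, {s, sr^2, ...} of size 2, {sr, sr^3, ...} of size 2.
Character table:
  irrep \ class              {e} (size 1)  {r^2} (size 1)  {r^1, r^3} (size 2)  {s, sr^2, ...} (size 2)  {sr, sr^3, ...} (size 2)
  chi_1 (triv)               1             1               1                    1                        1                       
  chi_2 (sign: r->1, s->-1)  1             1               1                    -1                       -1                      
  chi_3 (r->-1, s->1)        1             1               -1                   1                        -1                      
  chi_4 (r->-1, s->-1)       1             1               -1                   -1                       1                       
  chi_5 (2d, j=1)            2             -2              0                    0                        0                       

Spot check: chi_4 (r->-1, s->-1) on {r^2} = 1.

Justification: D_4 has order 2*4 = 8 with 5 conjugacy classes, hence 5 irreducibles. Sum of squared dims 1 + 1 + 1 + 1 + 4 = 8 = |G|. Linear characters come from the abelianisation; the 2-dimensional irreps have character r^k -> 2*cos(2*pi*j*k/4), reflections -> 0.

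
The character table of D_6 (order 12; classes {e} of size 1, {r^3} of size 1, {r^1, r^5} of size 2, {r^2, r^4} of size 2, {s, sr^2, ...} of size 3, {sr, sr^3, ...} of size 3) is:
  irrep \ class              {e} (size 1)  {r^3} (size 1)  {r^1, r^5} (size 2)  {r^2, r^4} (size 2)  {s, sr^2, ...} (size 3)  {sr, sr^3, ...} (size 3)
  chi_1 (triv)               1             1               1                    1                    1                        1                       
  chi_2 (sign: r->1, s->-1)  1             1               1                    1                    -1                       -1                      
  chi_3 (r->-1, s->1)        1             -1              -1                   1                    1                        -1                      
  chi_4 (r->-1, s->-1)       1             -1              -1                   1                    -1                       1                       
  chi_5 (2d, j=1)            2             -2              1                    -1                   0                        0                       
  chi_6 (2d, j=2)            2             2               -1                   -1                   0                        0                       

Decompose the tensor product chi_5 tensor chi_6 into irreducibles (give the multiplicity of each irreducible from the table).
chi_5 tensor chi_6 = chi_3 + chi_4 + chi_5 (all other irreducibles have multiplicity 0).

Proof sketch: The character of a tensor product is the pointwise product (chi_5 * chi_6)(C) = chi_5(C) * chi_6(C):
  {e}: (2)*(2), {r^3}: (-2)*(2), {r^1, r^5}: (1)*(-1), {r^2, r^4}: (-1)*(-1), {s, sr^2, ...}: (0)*(0), {sr, sr^3, ...}: (0)*(0)
so (chi_5 * chi_6) takes values
  {e} -> 4, {r^3} -> -4, {r^1, r^5} -> -1, {r^2, r^4} -> 1, {s, sr^2, ...} -> 0, {sr, sr^3, ...} -> 0.
Now take the inner product of this character with each irreducible chi from the table, <chi_5*chi_6, chi> = (1/12) sum_C |C| (chi_5*chi_6)(C) conj(chi(C)):
  <chi_5*chi_6, chi_1> = (1/12)[1*(4)*conj(1) + 1*(-4)*conj(1) + 2*(-1)*conj(1) + 2*(1)*conj(1) + 3*(0)*conj(1) + 3*(0)*conj(1)]
      = (1/12)[(4) + (-4) + (-2) + (2) + (0) + (0)] = 0/12 = 0
  <chi_5*chi_6, chi_2> = (1/12)[1*(4)*conj(1) + 1*(-4)*conj(1) + 2*(-1)*conj(1) + 2*(1)*conj(1) + 3*(0)*conj(-1) + 3*(0)*conj(-1)]
      = (1/12)[(4) + (-4) + (-2) + (2) + (0) + (0)] = 0/12 = 0
  <chi_5*chi_6, chi_3> = (1/12)[1*(4)*conj(1) + 1*(-4)*conj(-1) + 2*(-1)*conj(-1) + 2*(1)*conj(1) + 3*(0)*conj(1) + 3*(0)*conj(-1)]
      = (1/12)[(4) + (4) + (2) + (2) + (0) + (0)] = 12/12 = 1
  <chi_5*chi_6, chi_4> = (1/12)[1*(4)*conj(1) + 1*(-4)*conj(-1) + 2*(-1)*conj(-1) + 2*(1)*conj(1) + 3*(0)*conj(-1) + 3*(0)*conj(1)]
      = (1/12)[(4) + (4) + (2) + (2) + (0) + (0)] = 12/12 = 1
  <chi_5*chi_6, chi_5> = (1/12)[1*(4)*conj(2) + 1*(-4)*conj(-2) + 2*(-1)*conj(1) + 2*(1)*conj(-1) + 3*(0)*conj(0) + 3*(0)*conj(0)]
      = (1/12)[(8) + (8) + (-2) + (-2) + (0) + (0)] = 12/12 = 1
  <chi_5*chi_6, chi_6> = (1/12)[1*(4)*conj(2) + 1*(-4)*conj(2) + 2*(-1)*conj(-1) + 2*(1)*conj(-1) + 3*(0)*conj(0) + 3*(0)*conj(0)]
      = (1/12)[(8) + (-8) + (2) + (-2) + (0) + (0)] = 0/12 = 0
Hence the multiplicities are chi_3: 1, chi_4: 1, chi_5: 1. Dimension check: dim(chi_5)*dim(chi_6) = 2*2 = 4 and sum (mult * dim) = 1*1 + 1*1 + 1*2 = 4.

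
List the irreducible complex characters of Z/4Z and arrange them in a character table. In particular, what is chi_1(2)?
Character table of Z/4Z (irreps indexed chi_0,...,chi_3 with chi_k(m) = zeta_4^(k*m), zeta_4 = exp(2*pi*i/4)):
  irrep \ class  {0} (size 1)  {1} (size 1)  {2} (size 1)  {3} (size 1)
  chi_0          1             1             1             1           
  chi_1          1             I             -1            -I          
  chi_2          1             -1            1             -1          
  chi_3          1             -I            -1            I           

Spot check: chi_1(2) = zeta_4^(1*2) = zeta_4^2 = -1.

Argument: Z/4Z is abelian, so all 4 irreducible complex representations are 1-dimensional. They are given by chi_k(m) = zeta_4^(k*m) for k = 0,...,3. Row orthogonality: sum_m chi_k(m) conj(chi_l(m)) = 4 * [k = l].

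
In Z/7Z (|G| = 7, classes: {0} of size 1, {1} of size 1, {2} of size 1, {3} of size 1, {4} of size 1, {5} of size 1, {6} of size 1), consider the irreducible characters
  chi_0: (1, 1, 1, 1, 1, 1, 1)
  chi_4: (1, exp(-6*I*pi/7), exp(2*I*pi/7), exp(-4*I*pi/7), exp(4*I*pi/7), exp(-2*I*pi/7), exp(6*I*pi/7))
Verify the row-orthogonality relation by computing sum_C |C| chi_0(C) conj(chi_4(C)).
Sum = 0; so <chi_0, chi_4> = 0 (distinct irreducibles are orthogonal).

Compute term by term over conjugacy classes (|C| * chi_0(C) * conj(chi_4(C))):
  1*(1)*conj(1) + 1*(1)*conj(exp(-6*I*pi/7)) + 1*(1)*conj(exp(2*I*pi/7)) + 1*(1)*conj(exp(-4*I*pi/7)) + 1*(1)*conj(exp(4*I*pi/7)) + 1*(1)*conj(exp(-2*I*pi/7)) + 1*(1)*conj(exp(6*I*pi/7))
  = (1) + (exp(6*I*pi/7)) + (exp(-2*I*pi/7)) + (exp(4*I*pi/7)) + (exp(-4*I*pi/7)) + (exp(2*I*pi/7)) + (exp(-6*I*pi/7))
  = 0.
(Exp terms are combined using exp(i*s)*conj(exp(i*t)) = exp(i*(s-t)), and sums of them are collapsed using the identity that for every m > 1 the m distinct m-th roots of unity sum to 0, e.g. 1 + exp(2*I*pi/3) + exp(-2*I*pi/3) = 0.)
Dividing by |G| = 7 gives 0/7 = 0, matching the row-orthogonality relation <chi_0, chi_4> = [chi_0 = chi_4].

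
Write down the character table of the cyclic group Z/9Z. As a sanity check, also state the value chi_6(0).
Character table of Z/9Z (irreps indexed chi_0,...,chi_8 with chi_k(m) = zeta_9^(k*m), zeta_9 = exp(2*pi*i/9)):
  irrep \ class  {0} (size 1)  {1} (size 1)    {2} (size 1)    {3} (size 1)    {4} (size 1)    {5} (size 1)    {6} (size 1)    {7} (size 1)    {8} (size 1)  
  chi_0          1             1               1               1               1               1               1               1               1             
  chi_1          1             exp(2*I*pi/9)   exp(4*I*pi/9)   exp(2*I*pi/3)   exp(8*I*pi/9)   exp(-8*I*pi/9)  exp(-2*I*pi/3)  exp(-4*I*pi/9)  exp(-2*I*pi/9)
  chi_2          1             exp(4*I*pi/9)   exp(8*I*pi/9)   exp(-2*I*pi/3)  exp(-2*I*pi/9)  exp(2*I*pi/9)   exp(2*I*pi/3)   exp(-8*I*pi/9)  exp(-4*I*pi/9)
  chi_3          1             exp(2*I*pi/3)   exp(-2*I*pi/3)  1               exp(2*I*pi/3)   exp(-2*I*pi/3)  1               exp(2*I*pi/3)   exp(-2*I*pi/3)
  chi_4          1             exp(8*I*pi/9)   exp(-2*I*pi/9)  exp(2*I*pi/3)   exp(-4*I*pi/9)  exp(4*I*pi/9)   exp(-2*I*pi/3)  exp(2*I*pi/9)   exp(-8*I*pi/9)
  chi_5          1             exp(-8*I*pi/9)  exp(2*I*pi/9)   exp(-2*I*pi/3)  exp(4*I*pi/9)   exp(-4*I*pi/9)  exp(2*I*pi/3)   exp(-2*I*pi/9)  exp(8*I*pi/9) 
  chi_6          1             exp(-2*I*pi/3)  exp(2*I*pi/3)   1               exp(-2*I*pi/3)  exp(2*I*pi/3)   1               exp(-2*I*pi/3)  exp(2*I*pi/3) 
  chi_7          1             exp(-4*I*pi/9)  exp(-8*I*pi/9)  exp(2*I*pi/3)   exp(2*I*pi/9)   exp(-2*I*pi/9)  exp(-2*I*pi/3)  exp(8*I*pi/9)   exp(4*I*pi/9) 
  chi_8          1             exp(-2*I*pi/9)  exp(-4*I*pi/9)  exp(-2*I*pi/3)  exp(-8*I*pi/9)  exp(8*I*pi/9)   exp(2*I*pi/3)   exp(4*I*pi/9)   exp(2*I*pi/9) 

Spot check: chi_6(0) = zeta_9^(6*0) = zeta_9^0 = 1.

Details: Z/9Z is abelian, so all 9 irreducible complex representations are 1-dimensional. They are given by chi_k(m) = zeta_9^(k*m) for k = 0,...,8. Row orthogonality: sum_m chi_k(m) conj(chi_l(m)) = 9 * [k = l].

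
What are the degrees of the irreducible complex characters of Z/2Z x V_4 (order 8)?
Dimensions: 1, 1, 1, 1, 1, 1, 1, 1

Argument: There are 8 irreducibles (= number of conjugacy classes). Their dimensions d_i satisfy sum d_i^2 = |G| = 8: 1 + 1 + 1 + 1 + 1 + 1 + 1 + 1 = 8. (For the product with Z/2Z: each of the 2 1-dim characters of Z/2Z tensors with each irrep of V_4, giving 2 copies of each V_4-dimension.)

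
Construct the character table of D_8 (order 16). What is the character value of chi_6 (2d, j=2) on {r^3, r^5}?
Conjugacy classes: {e} of size 1, {r^4} of size 1, {r^1, r^7} of size 2, {r^2, r^6} of size 2, {r^3, r^5} of size 2, {s, sr^2, ...} of size 4, {sr, sr^3, ...} of size 4.
Character table:
  irrep \ class              {e} (size 1)  {r^4} (size 1)  {r^1, r^7} (size 2)  {r^2, r^6} (size 2)  {r^3, r^5} (size 2)  {s, sr^2, ...} (size 4)  {sr, sr^3, ...} (size 4)
  chi_1 (triv)               1             1               1                    1                    1                    1                        1                       
  chi_2 (sign: r->1, s->-1)  1             1               1                    1                    1                    -1                       -1                      
  chi_3 (r->-1, s->1)        1             1               -1                   1                    -1                   1                        -1                      
  chi_4 (r->-1, s->-1)       1             1               -1                   1                    -1                   -1                       1                       
  chi_5 (2d, j=1)            2             -2              sqrt(2)              0                    -sqrt(2)             0                        0                       
  chi_6 (2d, j=2)            2             2               0                    -2                   0                    0                        0                       
  chi_7 (2d, j=3)            2             -2              -sqrt(2)             0                    sqrt(2)              0                        0                       

Spot check: chi_6 (2d, j=2) on {r^3, r^5} = 0.

Argument: D_8 has order 2*8 = 16 with 7 conjugacy classes, hence 7 irreducibles. Sum of squared dims 1 + 1 + 1 + 1 + 4 + 4 + 4 = 16 = |G|. Linear characters come from the abelianisation; the 2-dimensional irreps have character r^k -> 2*cos(2*pi*j*k/8), reflections -> 0.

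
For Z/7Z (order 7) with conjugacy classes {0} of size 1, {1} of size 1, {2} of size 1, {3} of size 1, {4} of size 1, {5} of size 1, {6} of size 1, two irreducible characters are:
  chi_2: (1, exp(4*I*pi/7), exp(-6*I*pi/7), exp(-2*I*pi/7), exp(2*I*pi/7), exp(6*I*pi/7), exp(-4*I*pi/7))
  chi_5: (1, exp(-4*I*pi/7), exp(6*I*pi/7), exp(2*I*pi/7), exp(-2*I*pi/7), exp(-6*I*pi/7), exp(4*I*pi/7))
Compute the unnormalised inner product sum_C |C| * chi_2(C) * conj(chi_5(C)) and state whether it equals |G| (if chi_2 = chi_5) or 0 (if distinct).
Sum = 0; so <chi_2, chi_5> = 0 (distinct irreducibles are orthogonal).

Why: Compute term by term over conjugacy classes (|C| * chi_2(C) * conj(chi_5(C))):
  1*(1)*conj(1) + 1*(exp(4*I*pi/7))*conj(exp(-4*I*pi/7)) + 1*(exp(-6*I*pi/7))*conj(exp(6*I*pi/7)) + 1*(exp(-2*I*pi/7))*conj(exp(2*I*pi/7)) + 1*(exp(2*I*pi/7))*conj(exp(-2*I*pi/7)) + 1*(exp(6*I*pi/7))*conj(exp(-6*I*pi/7)) + 1*(exp(-4*I*pi/7))*conj(exp(4*I*pi/7))
  = (1) + (exp(-6*I*pi/7)) + (exp(2*I*pi/7)) + (exp(-4*I*pi/7)) + (exp(4*I*pi/7)) + (exp(-2*I*pi/7)) + (exp(6*I*pi/7))
  = 0.
(Exp terms are combined using exp(i*s)*conj(exp(i*t)) = exp(i*(s-t)), and sums of them are collapsed using the identity that for every m > 1 the m distinct m-th roots of unity sum to 0, e.g. 1 + exp(2*I*pi/3) + exp(-2*I*pi/3) = 0.)
Dividing by |G| = 7 gives 0/7 = 0, matching the row-orthogonality relation <chi_2, chi_5> = [chi_2 = chi_5].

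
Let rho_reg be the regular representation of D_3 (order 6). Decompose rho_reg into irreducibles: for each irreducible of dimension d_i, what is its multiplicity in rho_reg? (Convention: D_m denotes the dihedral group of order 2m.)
Each irreducible V_i of dimension d_i appears with multiplicity d_i, i.e. rho_reg = (direct sum over all irreducibles V_i) d_i V_i. The irreducible dimensions for D_3 are 1, 1, 2: 2 irreducibles of dimension 1, each with multiplicity 1; 1 irreducible of dimension 2, with multiplicity 2. Total dimension 2*1*1 + 1*2*2 = 6 = |G|.

Working: General theorem: in the regular representation of a finite group G, each irreducible appears with multiplicity equal to its dimension. Check: dim(rho_reg) = sum d_i^2 = 1 + 1 + 4 = 6 = |G|.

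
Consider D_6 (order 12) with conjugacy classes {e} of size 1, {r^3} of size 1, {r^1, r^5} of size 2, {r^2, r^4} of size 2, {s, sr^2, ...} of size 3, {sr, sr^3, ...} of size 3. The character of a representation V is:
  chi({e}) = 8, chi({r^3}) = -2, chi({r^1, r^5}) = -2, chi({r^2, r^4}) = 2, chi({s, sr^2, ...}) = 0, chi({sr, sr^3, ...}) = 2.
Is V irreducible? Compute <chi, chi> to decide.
Not irreducible (reducible): <chi, chi> = 8 > 1.

<chi, chi> = (1/|G|) sum_C |C| * |chi(C)|^2 = (1/12)[1*|8|^2 + 1*|-2|^2 + 2*|-2|^2 + 2*|2|^2 + 3*|0|^2 + 3*|2|^2]
  = (1/12)[(64) + (4) + (8) + (8) + (0) + (12)] = 96/12 = 8.
A character is irreducible iff <chi, chi> = 1, so this representation is reducible.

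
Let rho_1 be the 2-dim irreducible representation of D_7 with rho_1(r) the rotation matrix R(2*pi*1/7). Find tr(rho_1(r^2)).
chi_{rho_1}(r^2) = 2*cos(2*pi*1*2/7) = -2*cos(3*pi/7)

Argument: rho_1(r^2) is rotation by angle 2*pi*1*2/7, whose trace is 2*cos(2*pi*1*2/7) = -2*cos(3*pi/7).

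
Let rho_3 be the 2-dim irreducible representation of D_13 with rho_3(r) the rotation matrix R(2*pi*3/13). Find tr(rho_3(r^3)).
chi_{rho_3}(r^3) = 2*cos(2*pi*3*3/13) = -2*cos(5*pi/13)

Why: rho_3(r^3) is rotation by angle 2*pi*3*3/13, whose trace is 2*cos(2*pi*3*3/13) = -2*cos(5*pi/13).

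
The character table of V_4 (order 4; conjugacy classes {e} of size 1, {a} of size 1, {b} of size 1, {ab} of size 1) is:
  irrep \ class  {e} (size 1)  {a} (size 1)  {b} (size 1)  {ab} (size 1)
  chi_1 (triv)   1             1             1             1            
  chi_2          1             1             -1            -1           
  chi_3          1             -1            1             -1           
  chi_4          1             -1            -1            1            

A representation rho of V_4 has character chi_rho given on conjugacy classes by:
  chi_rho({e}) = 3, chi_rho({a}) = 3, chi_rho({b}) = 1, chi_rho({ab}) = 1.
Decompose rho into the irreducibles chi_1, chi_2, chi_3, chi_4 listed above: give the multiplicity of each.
Multiplicities: chi_1: 2, chi_2: 1, chi_3: 0, chi_4: 0.

Why: Use <chi_rho, chi> = (1/|G|) sum_C |C| * chi_rho(C) * conj(chi(C)) with |G| = 4 for each irreducible chi in the table:
  <chi_rho, chi_1> = (1/4)[1*(3)*conj(1) + 1*(3)*conj(1) + 1*(1)*conj(1) + 1*(1)*conj(1)]
      = (1/4)[(3) + (3) + (1) + (1)] = 8/4 = 2
  <chi_rho, chi_2> = (1/4)[1*(3)*conj(1) + 1*(3)*conj(1) + 1*(1)*conj(-1) + 1*(1)*conj(-1)]
      = (1/4)[(3) + (3) + (-1) + (-1)] = 4/4 = 1
  <chi_rho, chi_3> = (1/4)[1*(3)*conj(1) + 1*(3)*conj(-1) + 1*(1)*conj(1) + 1*(1)*conj(-1)]
      = (1/4)[(3) + (-3) + (1) + (-1)] = 0/4 = 0
  <chi_rho, chi_4> = (1/4)[1*(3)*conj(1) + 1*(3)*conj(-1) + 1*(1)*conj(-1) + 1*(1)*conj(1)]
      = (1/4)[(3) + (-3) + (-1) + (1)] = 0/4 = 0
Dimension check: dim(rho) = sum (mult * dim) = 2*1 + 1*1 + 0*1 + 0*1 = 3 = chi_rho(e) = 3.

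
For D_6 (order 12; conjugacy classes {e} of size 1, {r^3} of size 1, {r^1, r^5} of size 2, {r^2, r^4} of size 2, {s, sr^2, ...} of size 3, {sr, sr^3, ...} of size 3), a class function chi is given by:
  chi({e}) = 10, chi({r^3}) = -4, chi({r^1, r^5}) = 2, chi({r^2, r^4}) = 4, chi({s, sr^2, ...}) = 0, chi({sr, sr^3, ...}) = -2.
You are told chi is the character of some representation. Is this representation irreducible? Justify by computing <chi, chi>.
Not irreducible (reducible): <chi, chi> = 14 > 1.

Why: <chi, chi> = (1/|G|) sum_C |C| * |chi(C)|^2 = (1/12)[1*|10|^2 + 1*|-4|^2 + 2*|2|^2 + 2*|4|^2 + 3*|0|^2 + 3*|-2|^2]
  = (1/12)[(100) + (16) + (8) + (32) + (0) + (12)] = 168/12 = 14.
A character is irreducible iff <chi, chi> = 1, so this representation is reducible.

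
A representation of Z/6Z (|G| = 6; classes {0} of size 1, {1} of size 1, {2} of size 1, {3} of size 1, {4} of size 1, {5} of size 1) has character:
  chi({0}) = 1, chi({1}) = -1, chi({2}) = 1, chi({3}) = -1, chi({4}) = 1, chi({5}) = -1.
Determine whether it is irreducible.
Irreducible: <chi, chi> = 1.

Argument: <chi, chi> = (1/|G|) sum_C |C| * |chi(C)|^2 = (1/6)[1*|1|^2 + 1*|-1|^2 + 1*|1|^2 + 1*|-1|^2 + 1*|1|^2 + 1*|-1|^2]
  = (1/6)[(1) + (1) + (1) + (1) + (1) + (1)] = 6/6 = 1.
(Exp terms are combined using exp(i*s)*conj(exp(i*t)) = exp(i*(s-t)), and sums of them are collapsed using the identity that for every m > 1 the m distinct m-th roots of unity sum to 0, e.g. 1 + exp(2*I*pi/3) + exp(-2*I*pi/3) = 0.)
A character is irreducible iff <chi, chi> = 1, so this representation is irreducible.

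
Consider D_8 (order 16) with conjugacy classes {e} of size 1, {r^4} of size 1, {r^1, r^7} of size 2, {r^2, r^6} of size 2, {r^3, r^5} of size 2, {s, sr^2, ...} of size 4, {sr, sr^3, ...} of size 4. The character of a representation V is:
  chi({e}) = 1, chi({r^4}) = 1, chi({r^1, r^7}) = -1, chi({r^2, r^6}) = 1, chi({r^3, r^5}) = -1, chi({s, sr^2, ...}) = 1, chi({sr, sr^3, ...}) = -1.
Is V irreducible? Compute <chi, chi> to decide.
Irreducible: <chi, chi> = 1.

Argument: <chi, chi> = (1/|G|) sum_C |C| * |chi(C)|^2 = (1/16)[1*|1|^2 + 1*|1|^2 + 2*|-1|^2 + 2*|1|^2 + 2*|-1|^2 + 4*|1|^2 + 4*|-1|^2]
  = (1/16)[(1) + (1) + (2) + (2) + (2) + (4) + (4)] = 16/16 = 1.
A character is irreducible iff <chi, chi> = 1, so this representation is irreducible.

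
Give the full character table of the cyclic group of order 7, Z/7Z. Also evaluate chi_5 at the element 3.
Character table of Z/7Z (irreps indexed chi_0,...,chi_6 with chi_k(m) = zeta_7^(k*m), zeta_7 = exp(2*pi*i/7)):
  irrep \ class  {0} (size 1)  {1} (size 1)    {2} (size 1)    {3} (size 1)    {4} (size 1)    {5} (size 1)    {6} (size 1)  
  chi_0          1             1               1               1               1               1               1             
  chi_1          1             exp(2*I*pi/7)   exp(4*I*pi/7)   exp(6*I*pi/7)   exp(-6*I*pi/7)  exp(-4*I*pi/7)  exp(-2*I*pi/7)
  chi_2          1             exp(4*I*pi/7)   exp(-6*I*pi/7)  exp(-2*I*pi/7)  exp(2*I*pi/7)   exp(6*I*pi/7)   exp(-4*I*pi/7)
  chi_3          1             exp(6*I*pi/7)   exp(-2*I*pi/7)  exp(4*I*pi/7)   exp(-4*I*pi/7)  exp(2*I*pi/7)   exp(-6*I*pi/7)
  chi_4          1             exp(-6*I*pi/7)  exp(2*I*pi/7)   exp(-4*I*pi/7)  exp(4*I*pi/7)   exp(-2*I*pi/7)  exp(6*I*pi/7) 
  chi_5          1             exp(-4*I*pi/7)  exp(6*I*pi/7)   exp(2*I*pi/7)   exp(-2*I*pi/7)  exp(-6*I*pi/7)  exp(4*I*pi/7) 
  chi_6          1             exp(-2*I*pi/7)  exp(-4*I*pi/7)  exp(-6*I*pi/7)  exp(6*I*pi/7)   exp(4*I*pi/7)   exp(2*I*pi/7) 

Spot check: chi_5(3) = zeta_7^(5*3) = zeta_7^15 = exp(2*I*pi/7).

Proof sketch: Z/7Z is abelian, so all 7 irreducible complex representations are 1-dimensional. They are given by chi_k(m) = zeta_7^(k*m) for k = 0,...,6. Row orthogonality: sum_m chi_k(m) conj(chi_l(m)) = 7 * [k = l].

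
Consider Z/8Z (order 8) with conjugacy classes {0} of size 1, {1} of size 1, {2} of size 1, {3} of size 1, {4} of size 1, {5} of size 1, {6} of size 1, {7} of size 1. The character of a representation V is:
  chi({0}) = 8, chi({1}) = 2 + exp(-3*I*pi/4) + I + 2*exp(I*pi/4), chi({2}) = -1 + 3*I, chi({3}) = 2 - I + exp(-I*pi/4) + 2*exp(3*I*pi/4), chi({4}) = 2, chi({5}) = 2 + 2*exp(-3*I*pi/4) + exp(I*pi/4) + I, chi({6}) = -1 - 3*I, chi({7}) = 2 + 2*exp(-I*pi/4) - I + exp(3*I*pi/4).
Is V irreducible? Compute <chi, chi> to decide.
Not irreducible (reducible): <chi, chi> = 14 > 1.

Justification: <chi, chi> = (1/|G|) sum_C |C| * |chi(C)|^2 = (1/8)[1*|8|^2 + 1*|2 + exp(-3*I*pi/4) + I + 2*exp(I*pi/4)|^2 + 1*|-1 + 3*I|^2 + 1*|2 - I + exp(-I*pi/4) + 2*exp(3*I*pi/4)|^2 + 1*|2|^2 + 1*|2 + 2*exp(-3*I*pi/4) + exp(I*pi/4) + I|^2 + 1*|-1 - 3*I|^2 + 1*|2 + 2*exp(-I*pi/4) - I + exp(3*I*pi/4)|^2]
  = (1/8)[(64) + (6 + 3*exp(-3*I*pi/4) + 3*exp(-I*pi/4) + 6*exp(I*pi/4)) + (10) + (6 + 6*exp(-3*I*pi/4) + 3*exp(3*I*pi/4) + 3*exp(I*pi/4)) + (4) + (6 + 6*exp(-3*I*pi/4) + 3*exp(3*I*pi/4) + 3*exp(I*pi/4)) + (10) + (6 + 3*exp(-3*I*pi/4) + 3*exp(-I*pi/4) + 6*exp(I*pi/4))] = 112/8 = 14.
(Exp terms are combined using exp(i*s)*conj(exp(i*t)) = exp(i*(s-t)), and sums of them are collapsed using the identity that for every m > 1 the m distinct m-th roots of unity sum to 0, e.g. 1 + exp(2*I*pi/3) + exp(-2*I*pi/3) = 0.)
A character is irreducible iff <chi, chi> = 1, so this representation is reducible.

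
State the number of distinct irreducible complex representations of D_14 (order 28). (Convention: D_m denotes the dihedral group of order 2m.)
10

Derivation: The number of irreducible complex representations of a finite group equals its number of conjugacy classes. D_14 has 10 conjugacy classes (n/2 + 3 for n even), so D_14 (order 28) has exactly 10 irreducible complex representations.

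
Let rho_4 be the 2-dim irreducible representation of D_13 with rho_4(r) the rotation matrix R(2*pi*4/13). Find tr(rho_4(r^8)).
chi_{rho_4}(r^8) = 2*cos(2*pi*4*8/13) = -2*cos(pi/13)

Justification: rho_4(r^8) is rotation by angle 2*pi*4*8/13, whose trace is 2*cos(2*pi*4*8/13) = -2*cos(pi/13).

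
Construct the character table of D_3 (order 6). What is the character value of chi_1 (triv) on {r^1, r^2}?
Conjugacy classes: {e} of size 1, {r^1, r^2} of size 2, {s, sr, ..., sr^2} of size 3.
Character table:
  irrep \ class              {e} (size 1)  {r^1, r^2} (size 2)  {s, sr, ..., sr^2} (size 3)
  chi_1 (triv)               1             1                    1                          
  chi_2 (sign: r->1, s->-1)  1             1                    -1                         
  chi_3 (2d, j=1)            2             -1                   0                          

Spot check: chi_1 (triv) on {r^1, r^2} = 1.

Solution. D_3 has order 2*3 = 6 with 3 conjugacy classes, hence 3 irreducibles. Sum of squared dims 1 + 1 + 4 = 6 = |G|. Linear characters come from the abelianisation; the 2-dimensional irreps have character r^k -> 2*cos(2*pi*j*k/3), reflections -> 0.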